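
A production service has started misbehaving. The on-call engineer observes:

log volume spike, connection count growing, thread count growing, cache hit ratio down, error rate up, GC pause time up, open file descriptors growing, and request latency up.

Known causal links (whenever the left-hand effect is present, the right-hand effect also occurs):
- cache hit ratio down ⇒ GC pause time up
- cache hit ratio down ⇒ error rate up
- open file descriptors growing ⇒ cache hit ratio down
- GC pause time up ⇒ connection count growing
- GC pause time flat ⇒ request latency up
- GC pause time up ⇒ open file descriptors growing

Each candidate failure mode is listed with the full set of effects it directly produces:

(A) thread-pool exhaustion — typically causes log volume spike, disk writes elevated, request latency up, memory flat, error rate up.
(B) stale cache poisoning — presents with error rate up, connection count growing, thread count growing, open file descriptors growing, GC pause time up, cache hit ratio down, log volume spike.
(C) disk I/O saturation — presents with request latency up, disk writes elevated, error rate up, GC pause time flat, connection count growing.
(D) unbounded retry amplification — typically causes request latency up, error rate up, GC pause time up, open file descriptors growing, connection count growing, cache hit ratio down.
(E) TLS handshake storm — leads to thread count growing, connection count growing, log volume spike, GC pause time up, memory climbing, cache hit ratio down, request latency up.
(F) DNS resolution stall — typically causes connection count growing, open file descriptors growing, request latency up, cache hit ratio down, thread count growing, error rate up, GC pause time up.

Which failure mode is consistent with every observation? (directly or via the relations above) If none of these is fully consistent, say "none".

Per-candidate check:
(A) thread-pool exhaustion — log volume spike +; connection count growing -; thread count growing -; cache hit ratio down -; error rate up +; GC pause time up -; open file descriptors growing -; request latency up +
(B) stale cache poisoning — does not account for request latency up
(C) disk I/O saturation — log volume spike -; connection count growing +; thread count growing -; cache hit ratio down -; error rate up +; GC pause time up -; open file descriptors growing -; request latency up +
(D) unbounded retry amplification — does not account for log volume spike, thread count growing
(E) TLS handshake storm — log volume spike +; connection count growing +; thread count growing +; cache hit ratio down +; error rate up + (through cache hit ratio down → error rate up); GC pause time up +; open file descriptors growing + (through GC pause time up → open file descriptors growing); request latency up +
(F) DNS resolution stall — does not account for log volume spike
Only (E) is consistent with every observation.

E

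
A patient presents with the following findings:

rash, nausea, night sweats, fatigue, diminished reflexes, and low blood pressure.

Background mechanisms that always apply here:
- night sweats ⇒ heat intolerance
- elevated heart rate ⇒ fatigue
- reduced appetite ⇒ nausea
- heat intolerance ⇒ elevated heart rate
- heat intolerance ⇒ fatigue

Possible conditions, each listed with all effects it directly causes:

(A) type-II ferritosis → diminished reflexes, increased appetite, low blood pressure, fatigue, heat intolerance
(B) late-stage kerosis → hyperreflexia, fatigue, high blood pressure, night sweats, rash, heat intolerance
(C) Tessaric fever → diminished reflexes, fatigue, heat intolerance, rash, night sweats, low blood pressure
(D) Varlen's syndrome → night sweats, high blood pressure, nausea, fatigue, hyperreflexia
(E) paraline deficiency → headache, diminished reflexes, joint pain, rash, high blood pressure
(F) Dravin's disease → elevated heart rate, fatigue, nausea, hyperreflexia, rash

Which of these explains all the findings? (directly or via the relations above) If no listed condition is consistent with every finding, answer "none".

Testing each hypothesis:
(A) type-II ferritosis — does not account for rash, nausea, night sweats
(B) late-stage kerosis — fails on nausea, diminished reflexes, low blood pressure (predicts hyperreflexia, not diminished reflexes; predicts high blood pressure, not low blood pressure)
(C) Tessaric fever — rash +; nausea -; night sweats +; fatigue +; diminished reflexes +; low blood pressure +
(D) Varlen's syndrome — fails on rash, diminished reflexes, low blood pressure (predicts hyperreflexia, not diminished reflexes; predicts high blood pressure, not low blood pressure)
(E) paraline deficiency — rash +; nausea -; night sweats -; fatigue -; diminished reflexes +; low blood pressure -
(F) Dravin's disease — rash +; nausea +; night sweats -; fatigue +; diminished reflexes -; low blood pressure -
No candidate is consistent with all observations.

none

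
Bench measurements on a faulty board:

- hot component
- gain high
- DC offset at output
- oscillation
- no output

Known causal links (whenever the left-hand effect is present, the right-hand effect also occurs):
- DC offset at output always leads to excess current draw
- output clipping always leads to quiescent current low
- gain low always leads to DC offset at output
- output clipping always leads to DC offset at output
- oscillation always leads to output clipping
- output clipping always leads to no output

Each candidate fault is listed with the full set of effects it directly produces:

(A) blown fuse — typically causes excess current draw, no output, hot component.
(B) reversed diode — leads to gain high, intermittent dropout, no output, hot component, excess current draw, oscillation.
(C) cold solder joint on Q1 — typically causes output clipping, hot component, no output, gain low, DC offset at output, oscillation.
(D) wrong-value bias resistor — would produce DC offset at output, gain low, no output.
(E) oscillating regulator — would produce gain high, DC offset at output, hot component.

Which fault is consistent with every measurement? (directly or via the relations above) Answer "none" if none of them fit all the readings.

Testing each hypothesis:
(A) blown fuse — does not account for gain high, DC offset at output, oscillation
(B) reversed diode — accounts for every observation (DC offset at output by oscillation → output clipping → DC offset at output)
(C) cold solder joint on Q1 — hot component match; gain high miss; DC offset at output match; oscillation match; no output match
(D) wrong-value bias resistor — fails on hot component, gain high, oscillation (predicts gain low, not gain high)
(E) oscillating regulator — hot component match; gain high match; DC offset at output match; oscillation miss; no output miss
(B) alone accounts for all the evidence.

B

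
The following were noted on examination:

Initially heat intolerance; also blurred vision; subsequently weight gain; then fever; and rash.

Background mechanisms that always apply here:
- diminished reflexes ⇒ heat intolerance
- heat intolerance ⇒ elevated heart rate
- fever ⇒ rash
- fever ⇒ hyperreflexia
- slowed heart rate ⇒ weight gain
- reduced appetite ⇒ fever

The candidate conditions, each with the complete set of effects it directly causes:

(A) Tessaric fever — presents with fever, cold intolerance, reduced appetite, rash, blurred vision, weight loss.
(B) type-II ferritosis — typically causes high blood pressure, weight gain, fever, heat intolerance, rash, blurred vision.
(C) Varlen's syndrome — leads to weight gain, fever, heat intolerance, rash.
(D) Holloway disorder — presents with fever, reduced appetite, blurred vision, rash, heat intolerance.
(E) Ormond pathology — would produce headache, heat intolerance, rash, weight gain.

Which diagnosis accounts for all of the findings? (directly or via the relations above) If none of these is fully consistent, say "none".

B

Per-candidate check:
(A) Tessaric fever — fails on heat intolerance, weight gain (predicts cold intolerance, not heat intolerance; predicts weight loss, not weight gain)
(B) type-II ferritosis — heat intolerance yes; blurred vision yes; weight gain yes; fever yes; rash yes
(C) Varlen's syndrome — heat intolerance yes; blurred vision NO; weight gain yes; fever yes; rash yes
(D) Holloway disorder — does not account for weight gain
(E) Ormond pathology — does not account for blurred vision, fever
Only (B) is consistent with every observation.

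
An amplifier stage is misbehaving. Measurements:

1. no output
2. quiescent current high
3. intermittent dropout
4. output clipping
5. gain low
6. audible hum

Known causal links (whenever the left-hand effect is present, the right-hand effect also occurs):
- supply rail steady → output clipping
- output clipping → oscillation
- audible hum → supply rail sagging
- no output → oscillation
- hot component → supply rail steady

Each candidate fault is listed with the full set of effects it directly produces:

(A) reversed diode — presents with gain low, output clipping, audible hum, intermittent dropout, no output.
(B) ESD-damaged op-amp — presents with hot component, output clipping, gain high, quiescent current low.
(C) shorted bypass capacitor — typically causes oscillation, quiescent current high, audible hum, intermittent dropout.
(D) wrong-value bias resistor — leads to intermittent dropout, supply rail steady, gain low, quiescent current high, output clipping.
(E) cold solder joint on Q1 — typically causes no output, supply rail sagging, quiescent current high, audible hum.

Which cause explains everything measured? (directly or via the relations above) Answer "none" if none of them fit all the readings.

none

Testing each hypothesis:
(A) reversed diode — does not account for quiescent current high
(B) ESD-damaged op-amp — fails on no output, quiescent current high, intermittent dropout, gain low, audible hum (predicts quiescent current low, not quiescent current high; predicts gain high, not gain low)
(C) shorted bypass capacitor — no output miss; quiescent current high match; intermittent dropout match; output clipping miss; gain low miss; audible hum match
(D) wrong-value bias resistor — does not account for no output, audible hum
(E) cold solder joint on Q1 — does not account for intermittent dropout, output clipping, gain low
Every candidate fails on at least one observation.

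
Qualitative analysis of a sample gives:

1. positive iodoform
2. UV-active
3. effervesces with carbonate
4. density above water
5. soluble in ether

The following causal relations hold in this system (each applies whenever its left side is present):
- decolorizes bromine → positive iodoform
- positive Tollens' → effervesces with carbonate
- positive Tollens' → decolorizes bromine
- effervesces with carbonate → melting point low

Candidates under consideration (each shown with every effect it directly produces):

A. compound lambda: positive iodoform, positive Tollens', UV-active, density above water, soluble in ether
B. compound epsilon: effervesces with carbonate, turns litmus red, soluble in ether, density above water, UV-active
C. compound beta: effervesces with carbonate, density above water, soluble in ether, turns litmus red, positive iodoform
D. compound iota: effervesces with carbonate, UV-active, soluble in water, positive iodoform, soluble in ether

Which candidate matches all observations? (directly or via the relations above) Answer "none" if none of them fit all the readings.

For each candidate, compare predicted effects to what was observed:
(A) compound lambda — accounts for every observation (effervesces with carbonate by positive Tollens' → effervesces with carbonate)
(B) compound epsilon — does not account for positive iodoform
(C) compound beta — does not account for UV-active
(D) compound iota — positive iodoform yes; UV-active yes; effervesces with carbonate yes; density above water NO; soluble in ether yes
(A) is the only candidate with no mismatches.

A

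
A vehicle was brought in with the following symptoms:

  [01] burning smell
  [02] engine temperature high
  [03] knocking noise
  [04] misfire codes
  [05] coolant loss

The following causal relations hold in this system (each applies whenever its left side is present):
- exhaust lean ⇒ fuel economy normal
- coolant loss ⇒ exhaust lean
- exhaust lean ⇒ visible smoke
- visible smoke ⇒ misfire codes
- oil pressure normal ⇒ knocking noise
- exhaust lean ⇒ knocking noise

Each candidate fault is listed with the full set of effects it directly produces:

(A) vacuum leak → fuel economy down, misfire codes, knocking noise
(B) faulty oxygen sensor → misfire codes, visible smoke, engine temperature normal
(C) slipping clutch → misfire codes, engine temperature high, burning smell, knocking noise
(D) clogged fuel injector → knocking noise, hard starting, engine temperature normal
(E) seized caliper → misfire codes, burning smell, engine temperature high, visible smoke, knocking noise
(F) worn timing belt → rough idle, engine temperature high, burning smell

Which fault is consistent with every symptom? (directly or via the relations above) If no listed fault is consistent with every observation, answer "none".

none

Per-candidate check:
(A) vacuum leak — burning smell miss; engine temperature high miss; knocking noise match; misfire codes match; coolant loss miss
(B) faulty oxygen sensor — burning smell miss; engine temperature high miss; knocking noise miss; misfire codes match; coolant loss miss
(C) slipping clutch — burning smell match; engine temperature high match; knocking noise match; misfire codes match; coolant loss miss
(D) clogged fuel injector — burning smell miss; engine temperature high miss; knocking noise match; misfire codes miss; coolant loss miss
(E) seized caliper — burning smell match; engine temperature high match; knocking noise match; misfire codes match; coolant loss miss
(F) worn timing belt — burning smell match; engine temperature high match; knocking noise miss; misfire codes miss; coolant loss miss
None of the listed candidates fits everything.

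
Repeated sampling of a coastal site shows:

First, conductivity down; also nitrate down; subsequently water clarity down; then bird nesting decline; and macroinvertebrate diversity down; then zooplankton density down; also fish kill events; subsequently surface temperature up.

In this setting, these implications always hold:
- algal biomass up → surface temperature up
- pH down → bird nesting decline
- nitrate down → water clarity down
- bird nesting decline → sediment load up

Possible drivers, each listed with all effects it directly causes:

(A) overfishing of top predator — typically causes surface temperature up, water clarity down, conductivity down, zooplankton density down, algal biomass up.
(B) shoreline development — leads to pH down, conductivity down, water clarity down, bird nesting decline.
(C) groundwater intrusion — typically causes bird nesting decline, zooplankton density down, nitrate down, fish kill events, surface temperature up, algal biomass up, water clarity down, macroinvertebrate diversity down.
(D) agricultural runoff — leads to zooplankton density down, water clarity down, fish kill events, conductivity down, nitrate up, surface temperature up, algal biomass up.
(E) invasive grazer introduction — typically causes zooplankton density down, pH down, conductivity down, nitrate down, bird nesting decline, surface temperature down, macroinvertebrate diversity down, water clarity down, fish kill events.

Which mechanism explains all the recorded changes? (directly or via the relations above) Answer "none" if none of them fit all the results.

none

Per-candidate check:
(A) overfishing of top predator — conductivity down yes; nitrate down NO; water clarity down yes; bird nesting decline NO; macroinvertebrate diversity down NO; zooplankton density down yes; fish kill events NO; surface temperature up yes
(B) shoreline development — does not account for nitrate down, macroinvertebrate diversity down, zooplankton density down, fish kill events, surface temperature up
(C) groundwater intrusion — does not account for conductivity down
(D) agricultural runoff — fails on nitrate down, bird nesting decline, macroinvertebrate diversity down (predicts nitrate up, not nitrate down)
(E) invasive grazer introduction — conductivity down yes; nitrate down yes; water clarity down yes; bird nesting decline yes; macroinvertebrate diversity down yes; zooplankton density down yes; fish kill events yes; surface temperature up NO
Every candidate fails on at least one observation.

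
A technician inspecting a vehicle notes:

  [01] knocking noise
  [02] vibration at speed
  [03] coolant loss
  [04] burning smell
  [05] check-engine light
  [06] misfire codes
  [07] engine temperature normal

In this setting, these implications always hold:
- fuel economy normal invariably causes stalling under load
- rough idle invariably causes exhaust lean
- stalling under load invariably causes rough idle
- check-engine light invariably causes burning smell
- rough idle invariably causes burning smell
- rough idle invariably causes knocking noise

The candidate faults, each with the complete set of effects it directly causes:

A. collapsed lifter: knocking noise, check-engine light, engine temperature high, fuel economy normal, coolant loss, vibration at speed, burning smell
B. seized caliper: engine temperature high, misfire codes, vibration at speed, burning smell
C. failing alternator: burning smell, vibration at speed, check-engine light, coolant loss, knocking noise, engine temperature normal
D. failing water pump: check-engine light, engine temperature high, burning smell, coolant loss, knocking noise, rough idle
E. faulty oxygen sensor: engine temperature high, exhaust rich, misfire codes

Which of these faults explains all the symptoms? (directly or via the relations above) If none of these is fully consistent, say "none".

Testing each hypothesis:
(A) collapsed lifter — fails on misfire codes, engine temperature normal (predicts engine temperature high, not engine temperature normal)
(B) seized caliper — knocking noise -; vibration at speed +; coolant loss -; burning smell +; check-engine light -; misfire codes +; engine temperature normal -
(C) failing alternator — knocking noise +; vibration at speed +; coolant loss +; burning smell +; check-engine light +; misfire codes -; engine temperature normal +
(D) failing water pump — fails on vibration at speed, misfire codes, engine temperature normal (predicts engine temperature high, not engine temperature normal)
(E) faulty oxygen sensor — fails on knocking noise, vibration at speed, coolant loss, burning smell, check-engine light, engine temperature normal (predicts engine temperature high, not engine temperature normal)
No candidate is consistent with all observations.

none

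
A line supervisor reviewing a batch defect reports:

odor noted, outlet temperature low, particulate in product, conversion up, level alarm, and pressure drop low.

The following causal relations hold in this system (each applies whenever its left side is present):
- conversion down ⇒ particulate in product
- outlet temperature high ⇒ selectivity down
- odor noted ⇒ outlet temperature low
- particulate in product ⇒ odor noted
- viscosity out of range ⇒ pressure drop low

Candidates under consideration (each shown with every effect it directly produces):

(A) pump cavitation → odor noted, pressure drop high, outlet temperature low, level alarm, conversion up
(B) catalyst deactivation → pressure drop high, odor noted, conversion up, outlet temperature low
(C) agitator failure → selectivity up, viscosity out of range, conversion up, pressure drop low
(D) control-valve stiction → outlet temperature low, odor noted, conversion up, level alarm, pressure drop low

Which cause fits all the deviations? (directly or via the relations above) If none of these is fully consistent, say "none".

Testing each hypothesis:
(A) pump cavitation — odor noted +; outlet temperature low +; particulate in product -; conversion up +; level alarm +; pressure drop low -
(B) catalyst deactivation — odor noted +; outlet temperature low +; particulate in product -; conversion up +; level alarm -; pressure drop low -
(C) agitator failure — odor noted -; outlet temperature low -; particulate in product -; conversion up +; level alarm -; pressure drop low +
(D) control-valve stiction — odor noted +; outlet temperature low +; particulate in product -; conversion up +; level alarm +; pressure drop low +
No candidate is consistent with all observations.

none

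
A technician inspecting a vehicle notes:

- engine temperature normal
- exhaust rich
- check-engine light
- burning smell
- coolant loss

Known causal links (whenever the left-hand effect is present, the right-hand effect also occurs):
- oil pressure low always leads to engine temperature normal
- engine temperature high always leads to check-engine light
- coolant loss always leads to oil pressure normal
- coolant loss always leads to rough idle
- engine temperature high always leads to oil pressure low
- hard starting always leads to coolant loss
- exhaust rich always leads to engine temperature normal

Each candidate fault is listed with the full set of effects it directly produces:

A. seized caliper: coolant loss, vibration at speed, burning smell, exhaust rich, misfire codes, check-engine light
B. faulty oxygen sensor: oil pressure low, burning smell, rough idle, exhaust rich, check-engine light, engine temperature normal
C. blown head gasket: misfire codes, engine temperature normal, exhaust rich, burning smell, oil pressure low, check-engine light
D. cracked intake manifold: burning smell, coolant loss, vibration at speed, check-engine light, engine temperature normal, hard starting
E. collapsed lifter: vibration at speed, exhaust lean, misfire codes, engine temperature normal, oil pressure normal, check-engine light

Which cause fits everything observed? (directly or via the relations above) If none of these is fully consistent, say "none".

A

Testing each hypothesis:
(A) seized caliper — accounts for every observation (engine temperature normal through exhaust rich → engine temperature normal)
(B) faulty oxygen sensor — engine temperature normal +; exhaust rich +; check-engine light +; burning smell +; coolant loss -
(C) blown head gasket — does not account for coolant loss
(D) cracked intake manifold — does not account for exhaust rich
(E) collapsed lifter — engine temperature normal +; exhaust rich -; check-engine light +; burning smell -; coolant loss -
Only (A) is consistent with every observation.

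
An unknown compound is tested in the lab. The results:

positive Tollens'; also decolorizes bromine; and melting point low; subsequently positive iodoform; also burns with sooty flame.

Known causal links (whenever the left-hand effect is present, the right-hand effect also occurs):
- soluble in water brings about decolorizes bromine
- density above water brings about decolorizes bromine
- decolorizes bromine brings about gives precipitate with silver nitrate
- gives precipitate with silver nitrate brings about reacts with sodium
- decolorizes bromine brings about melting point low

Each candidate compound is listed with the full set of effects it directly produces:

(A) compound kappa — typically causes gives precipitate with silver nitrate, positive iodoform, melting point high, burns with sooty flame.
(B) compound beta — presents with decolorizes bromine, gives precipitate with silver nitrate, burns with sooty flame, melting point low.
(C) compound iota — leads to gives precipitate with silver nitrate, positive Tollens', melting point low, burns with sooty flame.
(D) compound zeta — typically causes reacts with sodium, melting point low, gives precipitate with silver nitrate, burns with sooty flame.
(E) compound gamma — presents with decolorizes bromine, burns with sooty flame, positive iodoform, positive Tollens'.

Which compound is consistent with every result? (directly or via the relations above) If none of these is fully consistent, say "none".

Checking each candidate against the observations:
(A) compound kappa — positive Tollens' -; decolorizes bromine -; melting point low -; positive iodoform +; burns with sooty flame +
(B) compound beta — does not account for positive Tollens', positive iodoform
(C) compound iota — positive Tollens' +; decolorizes bromine -; melting point low +; positive iodoform -; burns with sooty flame +
(D) compound zeta — does not account for positive Tollens', decolorizes bromine, positive iodoform
(E) compound gamma — positive Tollens' +; decolorizes bromine +; melting point low + (through decolorizes bromine → melting point low); positive iodoform +; burns with sooty flame +
(E) alone accounts for all the evidence.

E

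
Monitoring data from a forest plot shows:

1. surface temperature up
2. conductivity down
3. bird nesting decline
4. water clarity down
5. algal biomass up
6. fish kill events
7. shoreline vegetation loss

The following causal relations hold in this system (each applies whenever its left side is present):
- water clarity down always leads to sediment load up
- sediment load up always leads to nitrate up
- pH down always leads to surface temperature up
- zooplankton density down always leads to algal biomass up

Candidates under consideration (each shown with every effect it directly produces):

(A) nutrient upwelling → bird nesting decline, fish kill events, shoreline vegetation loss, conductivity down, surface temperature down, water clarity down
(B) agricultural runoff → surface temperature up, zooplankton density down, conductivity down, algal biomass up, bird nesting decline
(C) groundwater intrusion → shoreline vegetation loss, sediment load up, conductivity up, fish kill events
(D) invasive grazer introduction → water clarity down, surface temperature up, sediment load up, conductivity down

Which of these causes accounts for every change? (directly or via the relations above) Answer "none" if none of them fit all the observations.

Checking each candidate against the observations:
(A) nutrient upwelling — surface temperature up -; conductivity down +; bird nesting decline +; water clarity down +; algal biomass up -; fish kill events +; shoreline vegetation loss +
(B) agricultural runoff — surface temperature up +; conductivity down +; bird nesting decline +; water clarity down -; algal biomass up +; fish kill events -; shoreline vegetation loss -
(C) groundwater intrusion — surface temperature up -; conductivity down -; bird nesting decline -; water clarity down -; algal biomass up -; fish kill events +; shoreline vegetation loss +
(D) invasive grazer introduction — surface temperature up +; conductivity down +; bird nesting decline -; water clarity down +; algal biomass up -; fish kill events -; shoreline vegetation loss -
Every candidate fails on at least one observation.

none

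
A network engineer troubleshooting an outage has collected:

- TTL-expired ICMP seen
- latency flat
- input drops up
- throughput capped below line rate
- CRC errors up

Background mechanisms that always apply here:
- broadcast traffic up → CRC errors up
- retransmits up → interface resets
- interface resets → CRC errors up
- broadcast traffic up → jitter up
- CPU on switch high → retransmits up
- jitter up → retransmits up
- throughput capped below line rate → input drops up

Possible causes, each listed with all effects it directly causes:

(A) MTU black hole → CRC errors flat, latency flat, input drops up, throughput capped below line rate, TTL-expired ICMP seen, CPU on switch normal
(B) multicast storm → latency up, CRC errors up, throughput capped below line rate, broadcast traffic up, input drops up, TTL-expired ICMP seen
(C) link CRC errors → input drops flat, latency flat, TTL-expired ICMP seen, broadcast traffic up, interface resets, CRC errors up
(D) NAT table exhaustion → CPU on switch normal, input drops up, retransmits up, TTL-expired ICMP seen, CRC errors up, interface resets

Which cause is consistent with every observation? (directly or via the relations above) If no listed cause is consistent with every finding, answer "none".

Testing each hypothesis:
(A) MTU black hole — fails on CRC errors up (predicts CRC errors flat, not CRC errors up)
(B) multicast storm — fails on latency flat (predicts latency up, not latency flat)
(C) link CRC errors — fails on input drops up, throughput capped below line rate (predicts input drops flat, not input drops up)
(D) NAT table exhaustion — TTL-expired ICMP seen yes; latency flat NO; input drops up yes; throughput capped below line rate NO; CRC errors up yes
Every candidate fails on at least one observation.

none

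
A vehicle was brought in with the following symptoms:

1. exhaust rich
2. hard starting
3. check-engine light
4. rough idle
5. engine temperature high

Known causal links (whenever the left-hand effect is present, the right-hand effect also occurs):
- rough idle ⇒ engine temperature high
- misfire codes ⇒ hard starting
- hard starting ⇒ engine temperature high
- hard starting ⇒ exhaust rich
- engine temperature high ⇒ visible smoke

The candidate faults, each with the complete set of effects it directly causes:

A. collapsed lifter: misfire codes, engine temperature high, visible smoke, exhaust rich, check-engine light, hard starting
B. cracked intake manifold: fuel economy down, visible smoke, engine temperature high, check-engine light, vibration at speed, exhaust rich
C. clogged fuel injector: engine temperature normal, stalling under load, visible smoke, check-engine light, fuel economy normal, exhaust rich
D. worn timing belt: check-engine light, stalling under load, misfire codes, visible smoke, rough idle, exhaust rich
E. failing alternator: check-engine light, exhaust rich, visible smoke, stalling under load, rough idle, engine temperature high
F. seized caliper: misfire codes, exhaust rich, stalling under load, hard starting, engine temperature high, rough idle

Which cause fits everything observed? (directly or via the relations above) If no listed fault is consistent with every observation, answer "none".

D

For each candidate, compare predicted effects to what was observed:
(A) collapsed lifter — does not account for rough idle
(B) cracked intake manifold — exhaust rich match; hard starting miss; check-engine light match; rough idle miss; engine temperature high match
(C) clogged fuel injector — fails on hard starting, rough idle, engine temperature high (predicts engine temperature normal, not engine temperature high)
(D) worn timing belt — exhaust rich match; hard starting match (by misfire codes → hard starting); check-engine light match; rough idle match; engine temperature high match (by rough idle → engine temperature high)
(E) failing alternator — does not account for hard starting
(F) seized caliper — does not account for check-engine light
(D) is the only candidate with no mismatches.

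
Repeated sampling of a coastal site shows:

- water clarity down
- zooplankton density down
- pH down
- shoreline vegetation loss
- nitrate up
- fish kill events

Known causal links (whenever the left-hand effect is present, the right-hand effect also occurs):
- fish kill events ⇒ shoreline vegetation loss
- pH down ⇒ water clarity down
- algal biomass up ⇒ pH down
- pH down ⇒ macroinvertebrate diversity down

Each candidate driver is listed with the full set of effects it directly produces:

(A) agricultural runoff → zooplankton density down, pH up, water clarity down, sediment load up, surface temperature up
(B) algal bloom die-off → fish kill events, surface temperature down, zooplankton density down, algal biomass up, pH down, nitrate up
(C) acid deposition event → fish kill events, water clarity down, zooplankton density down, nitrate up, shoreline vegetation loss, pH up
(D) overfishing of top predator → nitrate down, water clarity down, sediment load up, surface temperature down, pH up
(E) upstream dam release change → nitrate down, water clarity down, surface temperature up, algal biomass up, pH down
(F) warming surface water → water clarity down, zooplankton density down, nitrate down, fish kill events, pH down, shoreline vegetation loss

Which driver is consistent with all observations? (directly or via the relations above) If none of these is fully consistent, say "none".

For each candidate, compare predicted effects to what was observed:
(A) agricultural runoff — water clarity down ✓; zooplankton density down ✓; pH down ✗; shoreline vegetation loss ✗; nitrate up ✗; fish kill events ✗
(B) algal bloom die-off — accounts for every observation (water clarity down through pH down → water clarity down)
(C) acid deposition event — water clarity down ✓; zooplankton density down ✓; pH down ✗; shoreline vegetation loss ✓; nitrate up ✓; fish kill events ✓
(D) overfishing of top predator — fails on zooplankton density down, pH down, shoreline vegetation loss, nitrate up, fish kill events (predicts pH up, not pH down; predicts nitrate down, not nitrate up)
(E) upstream dam release change — fails on zooplankton density down, shoreline vegetation loss, nitrate up, fish kill events (predicts nitrate down, not nitrate up)
(F) warming surface water — water clarity down ✓; zooplankton density down ✓; pH down ✓; shoreline vegetation loss ✓; nitrate up ✗; fish kill events ✓
(B) alone accounts for all the evidence.

B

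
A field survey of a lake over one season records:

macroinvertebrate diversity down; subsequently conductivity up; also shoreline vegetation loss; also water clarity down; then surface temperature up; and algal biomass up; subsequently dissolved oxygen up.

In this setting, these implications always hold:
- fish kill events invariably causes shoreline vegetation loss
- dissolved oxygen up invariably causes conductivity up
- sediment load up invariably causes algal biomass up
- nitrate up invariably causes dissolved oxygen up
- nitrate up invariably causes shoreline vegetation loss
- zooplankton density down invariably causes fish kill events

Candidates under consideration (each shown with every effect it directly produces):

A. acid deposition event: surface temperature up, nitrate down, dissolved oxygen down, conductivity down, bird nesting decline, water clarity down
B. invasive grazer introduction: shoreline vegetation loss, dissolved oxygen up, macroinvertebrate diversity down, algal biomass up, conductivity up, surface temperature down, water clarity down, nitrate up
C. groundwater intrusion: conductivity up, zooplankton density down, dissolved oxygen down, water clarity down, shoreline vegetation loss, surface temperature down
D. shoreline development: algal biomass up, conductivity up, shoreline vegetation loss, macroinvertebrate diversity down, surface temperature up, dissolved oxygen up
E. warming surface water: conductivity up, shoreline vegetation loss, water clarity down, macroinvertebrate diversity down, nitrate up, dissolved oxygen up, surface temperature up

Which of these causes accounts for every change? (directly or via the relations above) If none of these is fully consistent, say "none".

Checking each candidate against the observations:
(A) acid deposition event — fails on macroinvertebrate diversity down, conductivity up, shoreline vegetation loss, algal biomass up, dissolved oxygen up (predicts conductivity down, not conductivity up; predicts dissolved oxygen down, not dissolved oxygen up)
(B) invasive grazer introduction — fails on surface temperature up (predicts surface temperature down, not surface temperature up)
(C) groundwater intrusion — macroinvertebrate diversity down NO; conductivity up yes; shoreline vegetation loss yes; water clarity down yes; surface temperature up NO; algal biomass up NO; dissolved oxygen up NO
(D) shoreline development — macroinvertebrate diversity down yes; conductivity up yes; shoreline vegetation loss yes; water clarity down NO; surface temperature up yes; algal biomass up yes; dissolved oxygen up yes
(E) warming surface water — macroinvertebrate diversity down yes; conductivity up yes; shoreline vegetation loss yes; water clarity down yes; surface temperature up yes; algal biomass up NO; dissolved oxygen up yes
No candidate is consistent with all observations.

none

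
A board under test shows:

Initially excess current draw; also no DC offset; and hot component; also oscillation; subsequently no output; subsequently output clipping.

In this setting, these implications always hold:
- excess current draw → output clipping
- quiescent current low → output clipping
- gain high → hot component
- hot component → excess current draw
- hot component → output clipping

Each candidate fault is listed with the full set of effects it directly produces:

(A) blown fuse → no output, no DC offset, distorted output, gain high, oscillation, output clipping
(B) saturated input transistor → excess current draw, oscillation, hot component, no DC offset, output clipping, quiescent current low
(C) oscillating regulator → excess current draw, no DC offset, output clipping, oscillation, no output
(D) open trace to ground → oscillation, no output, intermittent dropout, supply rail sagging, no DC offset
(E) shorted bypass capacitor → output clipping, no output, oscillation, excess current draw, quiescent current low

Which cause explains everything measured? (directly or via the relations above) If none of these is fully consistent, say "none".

A

Per-candidate check:
(A) blown fuse — excess current draw ✓ (via gain high → hot component → excess current draw); no DC offset ✓; hot component ✓ (via gain high → hot component); oscillation ✓; no output ✓; output clipping ✓
(B) saturated input transistor — excess current draw ✓; no DC offset ✓; hot component ✓; oscillation ✓; no output ✗; output clipping ✓
(C) oscillating regulator — excess current draw ✓; no DC offset ✓; hot component ✗; oscillation ✓; no output ✓; output clipping ✓
(D) open trace to ground — excess current draw ✗; no DC offset ✓; hot component ✗; oscillation ✓; no output ✓; output clipping ✗
(E) shorted bypass capacitor — does not account for no DC offset, hot component
(A) alone accounts for all the evidence.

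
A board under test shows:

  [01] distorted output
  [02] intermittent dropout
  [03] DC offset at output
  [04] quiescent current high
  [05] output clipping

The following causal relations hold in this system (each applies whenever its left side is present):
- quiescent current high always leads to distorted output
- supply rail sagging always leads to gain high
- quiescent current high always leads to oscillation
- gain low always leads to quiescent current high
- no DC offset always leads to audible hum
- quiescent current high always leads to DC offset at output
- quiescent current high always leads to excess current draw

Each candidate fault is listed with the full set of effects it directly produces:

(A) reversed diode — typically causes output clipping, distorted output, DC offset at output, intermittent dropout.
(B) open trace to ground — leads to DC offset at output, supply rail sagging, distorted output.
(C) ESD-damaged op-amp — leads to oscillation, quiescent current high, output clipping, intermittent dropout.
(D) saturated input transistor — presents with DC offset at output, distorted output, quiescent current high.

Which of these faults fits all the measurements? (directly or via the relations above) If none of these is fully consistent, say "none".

Checking each candidate against the observations:
(A) reversed diode — does not account for quiescent current high
(B) open trace to ground — does not account for intermittent dropout, quiescent current high, output clipping
(C) ESD-damaged op-amp — accounts for every observation (distorted output through quiescent current high → distorted output)
(D) saturated input transistor — does not account for intermittent dropout, output clipping
Only (C) is consistent with every observation.

C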